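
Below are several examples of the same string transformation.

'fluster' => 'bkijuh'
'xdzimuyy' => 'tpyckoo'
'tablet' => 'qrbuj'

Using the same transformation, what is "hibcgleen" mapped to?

The transformation: shift every letter 10 places backward in the alphabet (wrapping around), then delete the first character.
On "hibcgleen" that produces "yrswbuud".

yrswbuud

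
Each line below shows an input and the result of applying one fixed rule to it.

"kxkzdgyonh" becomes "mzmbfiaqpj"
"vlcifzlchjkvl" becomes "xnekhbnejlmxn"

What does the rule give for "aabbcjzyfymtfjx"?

The transformation: shift every letter 2 places forward in the alphabet (wrapping around).
So "aabbcjzyfymtfjx" becomes "ccddelbahaovhlz".

ccddelbahaovhlz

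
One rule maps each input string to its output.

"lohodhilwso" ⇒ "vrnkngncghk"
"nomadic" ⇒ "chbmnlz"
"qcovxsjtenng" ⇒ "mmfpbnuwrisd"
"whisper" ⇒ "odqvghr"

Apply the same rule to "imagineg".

In each case the input is transformed by: move the last 3 characters to the front (rotate right by 3), then shift every letter 1 place backward in the alphabet (wrapping around).
Working it through for "imagineg": intermediate "negimagi", final "mdfhlzfh".

mdfhlzfh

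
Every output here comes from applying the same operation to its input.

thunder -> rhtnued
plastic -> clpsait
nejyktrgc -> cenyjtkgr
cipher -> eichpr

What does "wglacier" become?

egwalicr

Each output is the input with this applied: swap each adjacent pair of characters (1↔2, 3↔4, ...), then move the last character to the front.
"wglacier" → "gwalicre" → "egwalicr".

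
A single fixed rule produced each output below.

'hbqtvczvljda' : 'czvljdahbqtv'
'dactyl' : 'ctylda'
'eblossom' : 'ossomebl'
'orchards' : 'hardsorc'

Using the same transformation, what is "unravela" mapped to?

The transformation: move the last character to the front, then swap the front and back halves of the string.
Working it through for "unravela": intermediate "aunravel", final "avelaunr".

avelaunr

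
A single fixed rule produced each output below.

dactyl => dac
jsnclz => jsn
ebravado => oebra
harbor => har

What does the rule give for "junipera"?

The transformation: swap the front and back halves of the string, then delete the first 3 characters.
On "junipera": the first step gives "perajuni", and the second then gives "ajuni".
(Check on "dactyl": → "tyldac" → "dac" ✓)

ajuni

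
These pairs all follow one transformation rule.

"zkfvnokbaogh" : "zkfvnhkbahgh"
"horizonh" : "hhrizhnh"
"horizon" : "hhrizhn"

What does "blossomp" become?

Each output is the input with this applied: replace every "o" with "h".
Doing the same to "blossomp": "blhsshmp".

blhsshmp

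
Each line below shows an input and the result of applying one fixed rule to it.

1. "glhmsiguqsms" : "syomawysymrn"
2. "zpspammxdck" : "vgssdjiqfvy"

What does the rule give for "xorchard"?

ingxjdux

The pattern: move the first 3 characters to the end (rotate left by 3), then shift every letter 6 places forward in the alphabet (wrapping around).
Working it through for "xorchard": intermediate "chardxor", final "ingxjdux".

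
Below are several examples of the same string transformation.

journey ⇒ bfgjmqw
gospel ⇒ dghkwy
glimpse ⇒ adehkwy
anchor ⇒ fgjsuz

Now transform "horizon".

Rule — shift every letter 8 places backward in the alphabet (wrapping around), then sort the characters into alphabetical order.
On "horizon": the first step gives "zgjargf", and the second then gives "afggjrz".

afggjrz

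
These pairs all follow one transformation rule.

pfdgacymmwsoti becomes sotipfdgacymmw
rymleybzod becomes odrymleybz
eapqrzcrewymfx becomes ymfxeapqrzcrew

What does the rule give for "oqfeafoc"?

coqfeafo

In each case the input is transformed by: move the first 3 characters to the end (rotate left by 3), then swap the front and back halves of the string.
Applying both steps to "oqfeafoc": "eafocoqf", then "coqfeafo".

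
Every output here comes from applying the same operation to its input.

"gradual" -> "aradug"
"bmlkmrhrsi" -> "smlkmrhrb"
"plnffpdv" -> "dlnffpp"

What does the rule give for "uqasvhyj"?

yqasvhu

Looking at the pairs, the operation is to delete the last character, then swap the first and last characters.
"uqasvhyj" → "uqasvhy" → "yqasvhu".
(Check on "bmlkmrhrsi": → "bmlkmrhrs" → "smlkmrhrb" ✓)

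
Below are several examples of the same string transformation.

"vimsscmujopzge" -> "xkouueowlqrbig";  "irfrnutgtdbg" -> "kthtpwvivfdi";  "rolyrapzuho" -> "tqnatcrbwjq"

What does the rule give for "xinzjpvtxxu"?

zkpblrxvzzw

Each output is the input with this applied: shift every letter 2 places forward in the alphabet (wrapping around).
So "xinzjpvtxxu" becomes "zkpblrxvzzw".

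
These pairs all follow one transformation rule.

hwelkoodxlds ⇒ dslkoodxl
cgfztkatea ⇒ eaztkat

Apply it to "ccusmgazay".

Rule — delete the first 3 characters, then move the last 2 characters to the front (rotate right by 2).
Applying that to "ccusmgazay" gives "aysmgaz".

aysmgaz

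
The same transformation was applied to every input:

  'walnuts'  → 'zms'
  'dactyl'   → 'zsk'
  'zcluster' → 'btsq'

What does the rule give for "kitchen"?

hbd

Looking at the pairs, the operation is to shift every letter 1 place backward in the alphabet (wrapping around), then keep every other character starting from the second (positions 2nd, 4th, 6th, ...).
Applying both steps to "kitchen": "jhsbgdm", then "hbd".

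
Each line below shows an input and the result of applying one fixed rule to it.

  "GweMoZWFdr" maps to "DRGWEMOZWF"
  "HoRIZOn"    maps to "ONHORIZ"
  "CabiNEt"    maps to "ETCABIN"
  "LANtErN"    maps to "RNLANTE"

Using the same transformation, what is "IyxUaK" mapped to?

The rule is to move the last 2 characters to the front (rotate right by 2), then convert every letter to uppercase.
So "IyxUaK" becomes "AKIYXU".

AKIYXU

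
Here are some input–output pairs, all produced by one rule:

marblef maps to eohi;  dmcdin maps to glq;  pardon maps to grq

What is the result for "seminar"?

lqdu

The rule is to delete the first 3 characters, then shift every letter 3 places forward in the alphabet (wrapping around).
On "seminar" that produces "lqdu".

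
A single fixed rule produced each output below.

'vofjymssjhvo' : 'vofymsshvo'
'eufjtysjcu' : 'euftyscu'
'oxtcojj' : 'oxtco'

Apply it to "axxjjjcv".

The transformation: remove every "j".
"axxjjjcv" → "axxcv".

axxcv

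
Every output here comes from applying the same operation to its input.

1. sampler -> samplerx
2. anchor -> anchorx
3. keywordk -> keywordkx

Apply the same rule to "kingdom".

Rule — append "x".
On "kingdom" that produces "kingdomx".

kingdomx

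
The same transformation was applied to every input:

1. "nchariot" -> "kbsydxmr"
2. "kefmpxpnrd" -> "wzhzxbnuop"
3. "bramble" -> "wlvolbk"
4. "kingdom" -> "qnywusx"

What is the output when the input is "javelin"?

ovsxtkf

The rule is to shift every letter 10 places forward in the alphabet (wrapping around), then move the first 3 characters to the end (rotate left by 3).
Applying both steps to "javelin": "tkfovsx", then "ovsxtkf".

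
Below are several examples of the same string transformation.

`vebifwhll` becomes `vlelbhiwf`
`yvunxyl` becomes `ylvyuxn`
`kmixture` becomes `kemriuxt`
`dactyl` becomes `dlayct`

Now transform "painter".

praeitn

Looking at the pairs, the operation is to take characters alternately from the front and the back (1st, last, 2nd, 2nd-last, ...).
So "painter" becomes "praeitn".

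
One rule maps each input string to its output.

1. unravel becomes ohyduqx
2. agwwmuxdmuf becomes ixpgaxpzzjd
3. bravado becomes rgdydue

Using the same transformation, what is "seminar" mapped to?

udqlphv

In each case the input is transformed by: shift every letter 3 places forward in the alphabet (wrapping around), then reverse the string.
"seminar" → "vhplqdu" → "udqlphv".
(Check on "bravado": → "eudydgr" → "rgdydue" ✓)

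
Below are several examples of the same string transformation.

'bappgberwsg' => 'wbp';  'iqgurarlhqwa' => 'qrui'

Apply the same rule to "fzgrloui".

Each output is the input with this applied: reverse the string, then keep one character in every 3, starting at position 3 (positions 3rd, 6th, 9th, ...).
"fzgrloui" → "iuolrgzf" → "og".

og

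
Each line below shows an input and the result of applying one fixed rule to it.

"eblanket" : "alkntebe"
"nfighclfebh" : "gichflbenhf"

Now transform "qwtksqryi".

The pattern: move the first 2 characters to the end (rotate left by 2), then swap each adjacent pair of characters (1↔2, 3↔4, ...).
Applying both steps to "qwtksqryi": "tksqryiqw", then "ktqsyrqiw".
(Check on "eblanket": → "lanketeb" → "alkntebe" ✓)

ktqsyrqiw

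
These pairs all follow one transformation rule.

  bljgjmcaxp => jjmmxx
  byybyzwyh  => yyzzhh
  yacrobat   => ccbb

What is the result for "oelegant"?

The rule is to keep one character in every 3, starting at position 3 (positions 3rd, 6th, 9th, ...), then double every character.
Starting from "oelegant": after the first operation, "la"; after the second, "llaa".

llaa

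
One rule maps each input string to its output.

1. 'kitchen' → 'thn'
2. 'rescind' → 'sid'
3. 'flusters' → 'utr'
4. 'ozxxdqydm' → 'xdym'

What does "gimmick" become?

mik

Each output is the input with this applied: keep every other character starting from the first (positions 1st, 3rd, 5th, ...), then delete the first character.
For "gimmick", step one produces "gmik"; step two turns that into "mik".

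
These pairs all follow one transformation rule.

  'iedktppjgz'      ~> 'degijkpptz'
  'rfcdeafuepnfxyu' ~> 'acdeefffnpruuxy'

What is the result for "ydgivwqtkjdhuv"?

Each output is the input with this applied: sort the characters into alphabetical order.
For "ydgivwqtkjdhuv" the result is "ddghijkqtuvvwy".

ddghijkqtuvvwy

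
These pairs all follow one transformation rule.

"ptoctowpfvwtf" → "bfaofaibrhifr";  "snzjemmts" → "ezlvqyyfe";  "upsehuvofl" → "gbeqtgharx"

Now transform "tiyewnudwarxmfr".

fukqizgpimdjyrd

The rule is to shift every letter 12 places forward in the alphabet (wrapping around).
For "tiyewnudwarxmfr" the result is "fukqizgpimdjyrd".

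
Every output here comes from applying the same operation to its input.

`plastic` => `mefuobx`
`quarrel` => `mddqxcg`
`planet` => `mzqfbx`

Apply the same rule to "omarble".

The pattern: move the first 2 characters to the end (rotate left by 2), then shift every letter 12 places forward in the alphabet (wrapping around).
"omarble" → "arbleom" → "mdnxqay".

mdnxqay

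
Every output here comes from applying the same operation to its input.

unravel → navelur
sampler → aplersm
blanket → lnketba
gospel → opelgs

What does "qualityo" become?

ulityoqa

Rule — move the first 2 characters to the end (rotate left by 2), then swap the first and last characters.
For "qualityo", step one produces "alityoqu"; step two turns that into "ulityoqa".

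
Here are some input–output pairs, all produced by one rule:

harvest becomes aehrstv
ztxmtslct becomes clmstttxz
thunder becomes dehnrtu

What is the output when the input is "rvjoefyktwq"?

efjkoqrtvwy

In each case the input is transformed by: sort the characters into alphabetical order.
So "rvjoefyktwq" becomes "efjkoqrtvwy".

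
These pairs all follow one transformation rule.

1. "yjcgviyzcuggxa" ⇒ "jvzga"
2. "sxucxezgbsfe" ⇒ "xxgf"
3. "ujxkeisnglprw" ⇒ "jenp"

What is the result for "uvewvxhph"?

The pattern: keep one character in every 3, starting at position 2 (positions 2nd, 5th, 8th, ...).
For "uvewvxhph" the result is "vvp".

vvp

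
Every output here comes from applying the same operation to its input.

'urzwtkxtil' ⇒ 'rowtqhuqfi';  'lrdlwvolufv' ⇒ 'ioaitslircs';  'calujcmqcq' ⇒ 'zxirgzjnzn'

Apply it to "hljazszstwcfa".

eigxwpwpqtzcx

What's happening: shift every letter 3 places backward in the alphabet (wrapping around).
For "hljazszstwcfa" the result is "eigxwpwpqtzcx".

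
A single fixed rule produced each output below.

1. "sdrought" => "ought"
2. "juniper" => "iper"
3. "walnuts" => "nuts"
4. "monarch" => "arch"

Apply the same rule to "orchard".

In each case the input is transformed by: delete the first 3 characters.
Applying that to "orchard" gives "hard".

hard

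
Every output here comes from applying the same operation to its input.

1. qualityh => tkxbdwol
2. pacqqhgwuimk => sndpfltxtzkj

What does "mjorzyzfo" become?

Looking at the pairs, the operation is to take characters alternately from the front and the back (1st, last, 2nd, 2nd-last, ...), then shift every letter 3 places forward in the alphabet (wrapping around).
So "mjorzyzfo" becomes "prmircubc".

prmircubc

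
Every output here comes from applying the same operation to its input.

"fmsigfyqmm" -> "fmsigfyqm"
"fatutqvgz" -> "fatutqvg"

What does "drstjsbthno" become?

drstjsbthn

Looking at the pairs, the operation is to delete the last character.
Doing the same to "drstjsbthno": "drstjsbthn".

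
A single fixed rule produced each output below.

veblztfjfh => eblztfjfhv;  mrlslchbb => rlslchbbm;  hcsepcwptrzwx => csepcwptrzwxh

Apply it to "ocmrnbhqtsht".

Looking at the pairs, the operation is to move the first character to the end.
Doing the same to "ocmrnbhqtsht": "cmrnbhqtshto".

cmrnbhqtshto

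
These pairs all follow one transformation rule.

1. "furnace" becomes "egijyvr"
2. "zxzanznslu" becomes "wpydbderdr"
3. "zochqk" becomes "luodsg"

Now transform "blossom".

wsqfpsw

The transformation: shift every letter 4 places forward in the alphabet (wrapping around), then move the last 3 characters to the front (rotate right by 3).
Applying that to "blossom" gives "wsqfpsw".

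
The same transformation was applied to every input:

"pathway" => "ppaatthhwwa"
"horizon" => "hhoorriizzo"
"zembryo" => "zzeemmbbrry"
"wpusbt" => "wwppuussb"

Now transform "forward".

ffoorrwwaar

Rule — double every character, then delete the last 3 characters.
Applying both steps to "forward": "ffoorrwwaarrdd", then "ffoorrwwaar".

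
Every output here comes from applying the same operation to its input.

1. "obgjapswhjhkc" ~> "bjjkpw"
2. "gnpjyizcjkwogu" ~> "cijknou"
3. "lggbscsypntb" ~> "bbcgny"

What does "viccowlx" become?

ciwx

Rule — keep every other character starting from the second (positions 2nd, 4th, 6th, ...), then sort the characters into alphabetical order.
Doing the same to "viccowlx": "ciwx".
(Check on "lggbscsypntb": → "gbcynb" → "bbcgny" ✓)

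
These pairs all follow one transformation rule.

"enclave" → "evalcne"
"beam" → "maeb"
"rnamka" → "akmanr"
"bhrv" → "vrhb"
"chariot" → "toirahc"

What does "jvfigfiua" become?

auifgifvj

The transformation: reverse the string.
Doing the same to "jvfigfiua": "auifgifvj".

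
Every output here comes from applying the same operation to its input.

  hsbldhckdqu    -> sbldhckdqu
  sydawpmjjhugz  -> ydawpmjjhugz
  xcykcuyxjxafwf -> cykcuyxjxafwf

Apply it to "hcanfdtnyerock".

The pattern: delete the first character.
"hcanfdtnyerock" → "canfdtnyerock".

canfdtnyerock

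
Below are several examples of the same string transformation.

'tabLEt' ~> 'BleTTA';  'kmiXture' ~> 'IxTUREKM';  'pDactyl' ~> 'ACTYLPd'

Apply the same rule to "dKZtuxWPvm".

zTUXwpVMDk

Looking at the pairs, the operation is to flip the case of every letter, then move the first 2 characters to the end (rotate left by 2).
Starting from "dKZtuxWPvm": after the first operation, "DkzTUXwpVM"; after the second, "zTUXwpVMDk".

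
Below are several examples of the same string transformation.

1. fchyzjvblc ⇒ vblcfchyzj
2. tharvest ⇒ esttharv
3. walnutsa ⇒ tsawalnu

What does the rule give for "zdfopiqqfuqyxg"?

fuqyxgzdfopiqq

The transformation: move the first character to the end, then swap the front and back halves of the string.
Starting from "zdfopiqqfuqyxg": after the first operation, "dfopiqqfuqyxgz"; after the second, "fuqyxgzdfopiqq".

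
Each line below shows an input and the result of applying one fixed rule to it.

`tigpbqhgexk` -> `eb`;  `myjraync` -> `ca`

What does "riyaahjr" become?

aa

Rule — sort the characters into reverse alphabetical order, then keep only the last 2 characters.
Starting from "riyaahjr": after the first operation, "yrrjihaa"; after the second, "aa".
(Check on "tigpbqhgexk": → "xtqpkihggeb" → "eb" ✓)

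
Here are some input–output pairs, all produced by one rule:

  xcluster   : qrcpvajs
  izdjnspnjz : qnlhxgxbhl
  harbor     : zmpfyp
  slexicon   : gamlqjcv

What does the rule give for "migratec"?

yrcakgep

The pattern: swap the front and back halves of the string, then shift every letter 2 places backward in the alphabet (wrapping around).
On "migratec" that produces "yrcakgep".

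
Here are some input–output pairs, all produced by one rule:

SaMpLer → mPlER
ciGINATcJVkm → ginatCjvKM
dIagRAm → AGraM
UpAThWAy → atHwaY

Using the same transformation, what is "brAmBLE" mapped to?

Rule — delete the first 2 characters, then flip the case of every letter.
For "brAmBLE", step one produces "AmBLE"; step two turns that into "aMble".

aMble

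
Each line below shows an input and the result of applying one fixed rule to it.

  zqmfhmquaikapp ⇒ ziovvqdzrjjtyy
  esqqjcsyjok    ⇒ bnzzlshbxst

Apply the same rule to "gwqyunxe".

Looking at the pairs, the operation is to swap each adjacent pair of characters (1↔2, 3↔4, ...), then shift every letter 9 places forward in the alphabet (wrapping around).
Working it through for "gwqyunxe": intermediate "wgyqnuex", final "fphzwdng".

fphzwdng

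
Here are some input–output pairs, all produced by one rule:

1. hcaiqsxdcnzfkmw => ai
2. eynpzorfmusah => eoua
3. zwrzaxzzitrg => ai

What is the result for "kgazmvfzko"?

Each output is the input with this applied: keep only the vowels.
So "kgazmvfzko" becomes "ao".

ao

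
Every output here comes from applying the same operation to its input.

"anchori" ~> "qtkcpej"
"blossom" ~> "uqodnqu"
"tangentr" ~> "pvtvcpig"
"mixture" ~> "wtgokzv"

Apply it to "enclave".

The rule is to move the last 3 characters to the front (rotate right by 3), then shift every letter 2 places forward in the alphabet (wrapping around).
On "enclave": the first step gives "aveencl", and the second then gives "cxggpen".

cxggpen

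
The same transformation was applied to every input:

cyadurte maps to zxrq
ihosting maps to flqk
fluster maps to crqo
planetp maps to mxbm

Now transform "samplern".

The rule is to shift every letter 3 places backward in the alphabet (wrapping around), then keep every other character starting from the first (positions 1st, 3rd, 5th, ...).
On "samplern": the first step gives "pxjmibok", and the second then gives "pjio".

pjio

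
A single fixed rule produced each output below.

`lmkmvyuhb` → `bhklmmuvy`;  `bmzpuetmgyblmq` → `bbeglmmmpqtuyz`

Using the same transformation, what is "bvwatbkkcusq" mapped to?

The transformation: sort the characters into alphabetical order.
Applying that to "bvwatbkkcusq" gives "abbckkqstuvw".

abbckkqstuvw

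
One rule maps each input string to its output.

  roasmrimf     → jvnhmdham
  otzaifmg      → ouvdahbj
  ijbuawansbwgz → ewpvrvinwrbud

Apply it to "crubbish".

Looking at the pairs, the operation is to move the first character to the end, then shift every letter 5 places backward in the alphabet (wrapping around).
On "crubbish": the first step gives "rubbishc", and the second then gives "mpwwdncx".

mpwwdncx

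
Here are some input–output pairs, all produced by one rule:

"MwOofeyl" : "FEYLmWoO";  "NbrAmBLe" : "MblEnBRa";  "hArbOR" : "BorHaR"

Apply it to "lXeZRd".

zrDLxE

Rule — swap the front and back halves of the string, then flip the case of every letter.
Applying both steps to "lXeZRd": "ZRdlXe", then "zrDLxE".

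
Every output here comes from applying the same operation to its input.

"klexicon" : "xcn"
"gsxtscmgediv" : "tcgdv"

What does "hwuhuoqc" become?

hoc

What's happening: delete the first 2 characters, then keep every other character starting from the second (positions 2nd, 4th, 6th, ...).
Working it through for "hwuhuoqc": intermediate "uhuoqc", final "hoc".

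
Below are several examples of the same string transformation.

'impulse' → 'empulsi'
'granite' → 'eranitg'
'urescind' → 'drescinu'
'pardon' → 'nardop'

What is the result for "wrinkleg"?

grinklew

The pattern: swap the first and last characters.
Applying that to "wrinkleg" gives "grinklew".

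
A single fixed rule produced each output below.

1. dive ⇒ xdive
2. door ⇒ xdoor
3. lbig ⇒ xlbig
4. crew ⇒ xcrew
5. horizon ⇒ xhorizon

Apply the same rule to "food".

Looking at the pairs, the operation is to prepend "x".
Applying that to "food" gives "xfood".

xfood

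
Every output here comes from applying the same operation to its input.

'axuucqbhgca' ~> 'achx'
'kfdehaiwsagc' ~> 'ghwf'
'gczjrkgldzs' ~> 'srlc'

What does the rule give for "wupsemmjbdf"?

Each output is the input with this applied: keep one character in every 3, starting at position 2 (positions 2nd, 5th, 8th, ...), then swap the first and last characters.
For "wupsemmjbdf", step one produces "uejf"; step two turns that into "feju".

feju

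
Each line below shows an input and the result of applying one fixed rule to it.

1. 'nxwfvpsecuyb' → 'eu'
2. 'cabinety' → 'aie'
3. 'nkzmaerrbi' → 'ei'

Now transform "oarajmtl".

The rule is to keep every other character starting from the second (positions 2nd, 4th, 6th, ...), then keep only the vowels.
On "oarajmtl": the first step gives "aaml", and the second then gives "aa".

aa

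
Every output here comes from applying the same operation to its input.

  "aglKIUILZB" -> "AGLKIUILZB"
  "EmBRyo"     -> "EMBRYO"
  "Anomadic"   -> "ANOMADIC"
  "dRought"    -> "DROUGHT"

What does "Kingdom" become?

KINGDOM

Rule — convert every letter to uppercase.
So "Kingdom" becomes "KINGDOM".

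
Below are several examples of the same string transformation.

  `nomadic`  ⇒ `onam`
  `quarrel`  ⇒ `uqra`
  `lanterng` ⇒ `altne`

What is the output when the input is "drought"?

rduo

The rule is to delete the last 3 characters, then swap each adjacent pair of characters (1↔2, 3↔4, ...).
For "drought" the result is "rduo".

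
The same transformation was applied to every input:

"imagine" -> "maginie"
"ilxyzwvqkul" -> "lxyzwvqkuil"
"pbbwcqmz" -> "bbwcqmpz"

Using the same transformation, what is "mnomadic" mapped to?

In each case the input is transformed by: swap the first and last characters, then move the first character to the end.
On "mnomadic": the first step gives "cnomadim", and the second then gives "nomadimc".

nomadimc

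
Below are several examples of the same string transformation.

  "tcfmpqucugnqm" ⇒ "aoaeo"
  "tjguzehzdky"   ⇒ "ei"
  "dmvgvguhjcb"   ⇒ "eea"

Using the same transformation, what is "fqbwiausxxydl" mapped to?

ou

Rule — shift every letter 2 places backward in the alphabet (wrapping around), then keep only the vowels.
Applying both steps to "fqbwiausxxydl": "dozugysqvvwbj", then "ou".
(Check on "tcfmpqucugnqm": → "radknosaselok" → "aoaeo" ✓)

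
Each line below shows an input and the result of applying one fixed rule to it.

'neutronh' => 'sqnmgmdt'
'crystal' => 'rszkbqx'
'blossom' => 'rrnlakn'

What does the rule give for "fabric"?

Looking at the pairs, the operation is to move the first 3 characters to the end (rotate left by 3), then shift every letter 1 place backward in the alphabet (wrapping around).
Starting from "fabric": after the first operation, "ricfab"; after the second, "qhbeza".
(Check on "blossom": → "ssomblo" → "rrnlakn" ✓)

qhbeza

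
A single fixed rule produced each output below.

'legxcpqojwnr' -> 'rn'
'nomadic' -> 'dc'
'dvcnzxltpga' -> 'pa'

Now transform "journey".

ny

The rule is to swap each adjacent pair of characters (1↔2, 3↔4, ...), then keep only the last 2 characters.
Working it through for "journey": intermediate "ojrueny", final "ny".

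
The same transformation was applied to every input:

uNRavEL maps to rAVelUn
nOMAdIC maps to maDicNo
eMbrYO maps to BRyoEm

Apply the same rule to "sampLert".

MPlERTSA

Each output is the input with this applied: flip the case of every letter, then move the first 2 characters to the end (rotate left by 2).
So "sampLert" becomes "MPlERTSA".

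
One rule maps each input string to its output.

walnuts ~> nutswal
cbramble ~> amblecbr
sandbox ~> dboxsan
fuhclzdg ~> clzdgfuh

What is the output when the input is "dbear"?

The transformation: move the first 3 characters to the end (rotate left by 3).
Applying that to "dbear" gives "ardbe".

ardbe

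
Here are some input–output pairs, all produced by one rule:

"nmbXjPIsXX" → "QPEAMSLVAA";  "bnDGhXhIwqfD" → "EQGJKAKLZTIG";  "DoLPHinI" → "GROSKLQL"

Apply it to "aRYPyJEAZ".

DUBSBMHDC

Rule — shift every letter 3 places forward in the alphabet (wrapping around), then convert every letter to uppercase.
Applying both steps to "aRYPyJEAZ": "dUBSbMHDC", then "DUBSBMHDC".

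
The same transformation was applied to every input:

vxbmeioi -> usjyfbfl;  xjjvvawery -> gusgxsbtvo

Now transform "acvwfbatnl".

What's happening: swap each adjacent pair of characters (1↔2, 3↔4, ...), then shift every letter 3 places backward in the alphabet (wrapping around).
Applying both steps to "acvwfbatnl": "cawvbftaln", then "zxtsycqxik".

zxtsycqxik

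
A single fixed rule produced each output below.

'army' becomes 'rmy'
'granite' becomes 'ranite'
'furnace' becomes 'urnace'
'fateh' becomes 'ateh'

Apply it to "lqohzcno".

Rule — delete the first character.
Doing the same to "lqohzcno": "qohzcno".

qohzcno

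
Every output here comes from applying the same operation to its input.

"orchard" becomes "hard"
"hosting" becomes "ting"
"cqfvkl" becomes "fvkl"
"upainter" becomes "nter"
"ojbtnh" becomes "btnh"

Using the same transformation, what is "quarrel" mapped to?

Looking at the pairs, the operation is to keep only the last 4 characters.
Applying that to "quarrel" gives "rrel".

rrel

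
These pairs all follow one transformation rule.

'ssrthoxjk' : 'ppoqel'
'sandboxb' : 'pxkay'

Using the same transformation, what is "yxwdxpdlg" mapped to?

Looking at the pairs, the operation is to delete the last 3 characters, then shift every letter 3 places backward in the alphabet (wrapping around).
Starting from "yxwdxpdlg": after the first operation, "yxwdxp"; after the second, "vutaum".

vutaum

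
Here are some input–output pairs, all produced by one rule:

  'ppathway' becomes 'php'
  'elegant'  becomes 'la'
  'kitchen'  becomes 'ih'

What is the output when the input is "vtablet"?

The pattern: swap the first and last characters, then keep one character in every 3, starting at position 2 (positions 2nd, 5th, 8th, ...).
"vtablet" → "ttablev" → "tl".

tl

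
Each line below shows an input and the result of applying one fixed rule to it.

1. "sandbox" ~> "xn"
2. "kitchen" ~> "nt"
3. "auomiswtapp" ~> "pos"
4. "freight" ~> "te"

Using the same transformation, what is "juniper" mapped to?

rn

Rule — move the last 3 characters to the front (rotate right by 3), then keep one character in every 3, starting at position 3 (positions 3rd, 6th, 9th, ...).
Working it through for "juniper": intermediate "perjuni", final "rn".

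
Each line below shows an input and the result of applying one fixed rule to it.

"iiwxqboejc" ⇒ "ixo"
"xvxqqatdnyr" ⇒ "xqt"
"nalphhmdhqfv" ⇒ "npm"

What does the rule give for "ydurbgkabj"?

yrk

The pattern: delete the last 3 characters, then keep one character in every 3, starting at position 1 (positions 1st, 4th, 7th, ...).
On "ydurbgkabj": the first step gives "ydurbgk", and the second then gives "yrk".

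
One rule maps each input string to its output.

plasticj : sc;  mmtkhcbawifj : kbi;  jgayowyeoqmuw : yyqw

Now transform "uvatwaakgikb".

tai

The rule is to keep one character in every 3, starting at position 1 (positions 1st, 4th, 7th, ...), then delete the first character.
Working it through for "uvatwaakgikb": intermediate "utai", final "tai".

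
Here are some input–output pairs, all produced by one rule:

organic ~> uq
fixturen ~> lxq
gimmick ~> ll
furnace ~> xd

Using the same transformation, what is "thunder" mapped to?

The rule is to shift every letter 3 places forward in the alphabet (wrapping around), then keep one character in every 3, starting at position 2 (positions 2nd, 5th, 8th, ...).
Applying both steps to "thunder": "wkxqghu", then "kg".

kg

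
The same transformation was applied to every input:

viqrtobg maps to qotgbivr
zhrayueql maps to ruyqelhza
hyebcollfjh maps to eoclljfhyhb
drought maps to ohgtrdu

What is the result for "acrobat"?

rabtcao

The transformation: swap each adjacent pair of characters (1↔2, 3↔4, ...), then move the first 3 characters to the end (rotate left by 3).
On "acrobat": the first step gives "caorabt", and the second then gives "rabtcao".
(Check on "drought": → "rduohgt" → "ohgtrdu" ✓)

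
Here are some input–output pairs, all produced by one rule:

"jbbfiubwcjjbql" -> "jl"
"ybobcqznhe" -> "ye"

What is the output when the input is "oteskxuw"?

ow

What's happening: take characters alternately from the front and the back (1st, last, 2nd, 2nd-last, ...), then keep only the first 2 characters.
On "oteskxuw": the first step gives "owtuexsk", and the second then gives "ow".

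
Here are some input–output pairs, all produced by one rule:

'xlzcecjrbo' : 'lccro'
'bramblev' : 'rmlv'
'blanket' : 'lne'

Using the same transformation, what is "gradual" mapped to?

In each case the input is transformed by: keep every other character starting from the second (positions 2nd, 4th, 6th, ...).
On "gradual" that produces "rda".

rda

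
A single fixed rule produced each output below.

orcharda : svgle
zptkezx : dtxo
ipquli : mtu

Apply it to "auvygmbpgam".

Rule — shift every letter 4 places forward in the alphabet (wrapping around), then delete the last 3 characters.
For "auvygmbpgam" the result is "eyzckqft".

eyzckqft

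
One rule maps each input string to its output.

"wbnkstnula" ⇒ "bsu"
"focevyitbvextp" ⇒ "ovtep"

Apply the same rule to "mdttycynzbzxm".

Each output is the input with this applied: keep one character in every 3, starting at position 2 (positions 2nd, 5th, 8th, ...).
Applying that to "mdttycynzbzxm" gives "dynz".

dynz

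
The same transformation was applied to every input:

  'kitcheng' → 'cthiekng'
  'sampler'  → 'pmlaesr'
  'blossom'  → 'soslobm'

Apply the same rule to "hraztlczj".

zatrlhcjz

In each case the input is transformed by: move the first 3 characters to the end (rotate left by 3), then take characters alternately from the front and the back (1st, last, 2nd, 2nd-last, ...).
For "hraztlczj", step one produces "ztlczjhra"; step two turns that into "zatrlhcjz".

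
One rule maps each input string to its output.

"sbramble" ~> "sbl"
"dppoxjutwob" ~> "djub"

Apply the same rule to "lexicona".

lon

In each case the input is transformed by: swap each adjacent pair of characters (1↔2, 3↔4, ...), then keep one character in every 3, starting at position 2 (positions 2nd, 5th, 8th, ...).
So "lexicona" becomes "lon".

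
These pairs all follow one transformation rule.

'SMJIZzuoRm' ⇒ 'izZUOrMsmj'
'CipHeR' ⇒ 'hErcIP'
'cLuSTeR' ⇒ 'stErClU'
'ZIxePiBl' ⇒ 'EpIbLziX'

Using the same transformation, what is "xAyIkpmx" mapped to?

The pattern: flip the case of every letter, then move the first 3 characters to the end (rotate left by 3).
Applying both steps to "xAyIkpmx": "XaYiKPMX", then "iKPMXXaY".
(Check on "ZIxePiBl": → "ziXEpIbL" → "EpIbLziX" ✓)

iKPMXXaY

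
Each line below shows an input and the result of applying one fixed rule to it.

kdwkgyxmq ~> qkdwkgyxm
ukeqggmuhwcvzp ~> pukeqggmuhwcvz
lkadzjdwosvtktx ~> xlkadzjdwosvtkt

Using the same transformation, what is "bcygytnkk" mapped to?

kbcygytnk

Each output is the input with this applied: move the last character to the front.
On "bcygytnkk" that produces "kbcygytnk".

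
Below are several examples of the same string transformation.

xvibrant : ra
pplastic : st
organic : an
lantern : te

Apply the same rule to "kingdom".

The rule is to move the last 2 characters to the front (rotate right by 2), then keep only the last 2 characters.
Starting from "kingdom": after the first operation, "omkingd"; after the second, "gd".

gd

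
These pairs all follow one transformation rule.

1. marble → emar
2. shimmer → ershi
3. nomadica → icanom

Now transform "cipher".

The transformation: move the first 3 characters to the end (rotate left by 3), then delete the first 2 characters.
Applying both steps to "cipher": "hercip", then "rcip".

rcip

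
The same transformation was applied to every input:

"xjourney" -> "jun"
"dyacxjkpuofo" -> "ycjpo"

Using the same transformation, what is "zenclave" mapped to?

The rule is to delete the last 2 characters, then keep every other character starting from the second (positions 2nd, 4th, 6th, ...).
On "zenclave" that produces "eca".

eca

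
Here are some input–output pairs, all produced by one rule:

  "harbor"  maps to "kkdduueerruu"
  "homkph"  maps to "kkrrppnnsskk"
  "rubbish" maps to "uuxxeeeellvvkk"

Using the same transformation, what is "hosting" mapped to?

The rule is to double every character, then shift every letter 3 places forward in the alphabet (wrapping around).
So "hosting" becomes "kkrrvvwwllqqjj".

kkrrvvwwllqqjj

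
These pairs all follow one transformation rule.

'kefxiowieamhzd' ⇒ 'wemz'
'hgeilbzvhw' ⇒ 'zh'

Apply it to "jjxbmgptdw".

Rule — keep every other character starting from the first (positions 1st, 3rd, 5th, ...), then delete the first 3 characters.
Working it through for "jjxbmgptdw": intermediate "jxmpd", final "pd".

pd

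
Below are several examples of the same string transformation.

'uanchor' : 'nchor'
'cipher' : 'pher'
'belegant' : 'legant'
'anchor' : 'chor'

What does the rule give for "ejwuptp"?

wuptp

In each case the input is transformed by: delete the first 2 characters.
Applying that to "ejwuptp" gives "wuptp".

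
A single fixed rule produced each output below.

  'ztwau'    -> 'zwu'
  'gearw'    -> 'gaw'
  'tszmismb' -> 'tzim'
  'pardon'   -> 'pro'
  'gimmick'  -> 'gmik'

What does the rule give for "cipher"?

The rule is to keep every other character starting from the first (positions 1st, 3rd, 5th, ...).
Applying that to "cipher" gives "cpe".

cpe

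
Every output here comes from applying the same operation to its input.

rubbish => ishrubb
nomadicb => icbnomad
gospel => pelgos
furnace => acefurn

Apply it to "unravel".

In each case the input is transformed by: move the last 3 characters to the front (rotate right by 3).
For "unravel" the result is "velunra".

velunra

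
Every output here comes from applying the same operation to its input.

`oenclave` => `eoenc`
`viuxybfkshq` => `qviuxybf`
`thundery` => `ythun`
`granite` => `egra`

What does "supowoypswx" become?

The pattern: move the last character to the front, then delete the last 3 characters.
Working it through for "supowoypswx": intermediate "xsupowoypsw", final "xsupowoy".

xsupowoy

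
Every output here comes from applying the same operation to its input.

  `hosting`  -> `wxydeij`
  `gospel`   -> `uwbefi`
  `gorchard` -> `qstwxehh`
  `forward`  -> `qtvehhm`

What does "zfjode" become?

The transformation: sort the characters into alphabetical order, then shift every letter 10 places backward in the alphabet (wrapping around).
Starting from "zfjode": after the first operation, "defjoz"; after the second, "tuvzep".

tuvzep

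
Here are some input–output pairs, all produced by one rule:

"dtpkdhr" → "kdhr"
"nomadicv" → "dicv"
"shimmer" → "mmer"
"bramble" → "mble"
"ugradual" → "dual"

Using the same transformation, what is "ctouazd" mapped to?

Looking at the pairs, the operation is to keep only the last 4 characters.
For "ctouazd" the result is "uazd".

uazd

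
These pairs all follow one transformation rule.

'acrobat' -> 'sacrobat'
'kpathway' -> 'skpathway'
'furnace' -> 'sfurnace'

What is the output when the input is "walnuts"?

Looking at the pairs, the operation is to prepend "s".
Doing the same to "walnuts": "swalnuts".

swalnuts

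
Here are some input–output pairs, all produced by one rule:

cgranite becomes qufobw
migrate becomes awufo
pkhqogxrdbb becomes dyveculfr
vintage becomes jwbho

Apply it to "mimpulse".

awadiz

Rule — delete the last 2 characters, then shift every letter 12 places backward in the alphabet (wrapping around).
For "mimpulse", step one produces "mimpul"; step two turns that into "awadiz".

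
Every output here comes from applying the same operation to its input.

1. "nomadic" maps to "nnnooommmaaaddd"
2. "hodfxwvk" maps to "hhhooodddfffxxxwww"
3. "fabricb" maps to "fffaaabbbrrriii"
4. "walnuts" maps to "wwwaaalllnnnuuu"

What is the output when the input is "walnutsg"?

wwwaaalllnnnuuuttt

Rule — delete the last 2 characters, then repeat every character 3 times.
For "walnutsg", step one produces "walnut"; step two turns that into "wwwaaalllnnnuuuttt".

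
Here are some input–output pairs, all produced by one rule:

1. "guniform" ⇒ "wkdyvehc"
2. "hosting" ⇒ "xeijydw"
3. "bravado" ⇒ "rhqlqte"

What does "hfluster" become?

In each case the input is transformed by: shift every letter 10 places backward in the alphabet (wrapping around).
So "hfluster" becomes "xvbkijuh".

xvbkijuh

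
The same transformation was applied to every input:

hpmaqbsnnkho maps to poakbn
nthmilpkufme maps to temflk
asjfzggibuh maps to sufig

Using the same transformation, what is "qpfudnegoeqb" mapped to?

pbueng

The transformation: keep every other character starting from the second (positions 2nd, 4th, 6th, ...), then take characters alternately from the front and the back (1st, last, 2nd, 2nd-last, ...).
Applying both steps to "qpfudnegoeqb": "pungeb", then "pbueng".
(Check on "asjfzggibuh": → "sfgiu" → "sufig" ✓)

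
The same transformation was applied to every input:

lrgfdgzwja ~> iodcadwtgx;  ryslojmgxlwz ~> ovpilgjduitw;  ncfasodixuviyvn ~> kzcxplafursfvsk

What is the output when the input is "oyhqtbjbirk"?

What's happening: shift every letter 3 places backward in the alphabet (wrapping around).
Applying that to "oyhqtbjbirk" gives "lvenqygyfoh".

lvenqygyfoh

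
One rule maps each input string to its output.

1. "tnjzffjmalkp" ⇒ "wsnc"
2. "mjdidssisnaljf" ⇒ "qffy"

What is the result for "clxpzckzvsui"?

kpiv

Rule — shift every letter 13 places forward in the alphabet (wrapping around) — i.e. ROT13, then keep one character in every 3, starting at position 3 (positions 3rd, 6th, 9th, ...).
For "clxpzckzvsui" the result is "kpiv".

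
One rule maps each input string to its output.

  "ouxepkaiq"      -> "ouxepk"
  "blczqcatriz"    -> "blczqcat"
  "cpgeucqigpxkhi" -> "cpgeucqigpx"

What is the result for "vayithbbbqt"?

vayithbb

Looking at the pairs, the operation is to delete the last 3 characters.
So "vayithbbbqt" becomes "vayithbb".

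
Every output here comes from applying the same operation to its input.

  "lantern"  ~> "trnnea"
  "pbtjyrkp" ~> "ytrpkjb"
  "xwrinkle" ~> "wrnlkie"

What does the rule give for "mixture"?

xutrie

The transformation: delete the first character, then sort the characters into reverse alphabetical order.
On "mixture" that produces "xutrie".
(Check on "xwrinkle": → "wrinkle" → "wrnlkie" ✓)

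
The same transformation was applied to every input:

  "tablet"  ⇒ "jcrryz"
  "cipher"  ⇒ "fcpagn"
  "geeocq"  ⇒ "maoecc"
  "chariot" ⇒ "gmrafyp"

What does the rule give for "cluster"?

The transformation: move the last 3 characters to the front (rotate right by 3), then shift every letter 2 places backward in the alphabet (wrapping around).
Working it through for "cluster": intermediate "terclus", final "rcpajsq".

rcpajsq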